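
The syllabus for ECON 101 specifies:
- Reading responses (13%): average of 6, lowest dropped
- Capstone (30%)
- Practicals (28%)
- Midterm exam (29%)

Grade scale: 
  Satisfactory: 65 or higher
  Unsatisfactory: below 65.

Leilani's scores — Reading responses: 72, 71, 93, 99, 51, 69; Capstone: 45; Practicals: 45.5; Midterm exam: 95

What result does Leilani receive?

Reading responses: drop 51 → average of remaining 5 = 404/5 = 80.8
Weighted total:
  Reading responses 80.8 × 0.13 = 10.504
  Capstone 45 × 0.3 = 13.5
  Practicals 45.5 × 0.28 = 12.74
  Midterm exam 95 × 0.29 = 27.55
Sum = 64.294
64.294 < 65 → Unsatisfactory

Unsatisfactory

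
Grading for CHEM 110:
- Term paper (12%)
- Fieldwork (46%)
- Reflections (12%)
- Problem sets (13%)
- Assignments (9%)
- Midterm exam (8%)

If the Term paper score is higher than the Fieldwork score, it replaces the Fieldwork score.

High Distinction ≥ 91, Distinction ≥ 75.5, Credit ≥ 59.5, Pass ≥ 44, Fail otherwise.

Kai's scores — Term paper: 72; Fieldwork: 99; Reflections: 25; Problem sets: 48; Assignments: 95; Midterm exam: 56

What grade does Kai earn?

Distinction

Term paper (72) ≤ Fieldwork (99), so Fieldwork stays at 99.
Weighted total:
  Term paper 72 × 0.12 = 8.64
  Fieldwork 99 × 0.46 = 45.54
  Reflections 25 × 0.12 = 3
  Problem sets 48 × 0.13 = 6.24
  Assignments 95 × 0.09 = 8.55
  Midterm exam 56 × 0.08 = 4.48
Sum = 76.45
76.45 is ≥ 75.5 and < 91 → Distinction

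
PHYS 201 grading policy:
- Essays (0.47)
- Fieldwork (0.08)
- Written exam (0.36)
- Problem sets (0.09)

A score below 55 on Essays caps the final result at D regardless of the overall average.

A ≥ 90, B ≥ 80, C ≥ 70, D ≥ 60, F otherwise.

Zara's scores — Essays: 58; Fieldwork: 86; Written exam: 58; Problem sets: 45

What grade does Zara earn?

F

Essays score 58 ≥ 55: minimum met.
Weighted total:
  Essays 58 × 0.47 = 27.26
  Fieldwork 86 × 0.08 = 6.88
  Written exam 58 × 0.36 = 20.88
  Problem sets 45 × 0.09 = 4.05
Sum = 59.07
59.07 < 60 → F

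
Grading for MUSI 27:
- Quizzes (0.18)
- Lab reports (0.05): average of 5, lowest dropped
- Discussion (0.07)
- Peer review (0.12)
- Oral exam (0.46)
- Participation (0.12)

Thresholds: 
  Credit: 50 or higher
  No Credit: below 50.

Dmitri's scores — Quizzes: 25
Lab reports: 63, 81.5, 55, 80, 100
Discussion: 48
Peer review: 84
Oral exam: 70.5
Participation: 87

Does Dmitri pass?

Credit

Lab reports: drop 55 → average of remaining 4 = 324.5/4 = 81.125
Weighted total:
  Quizzes 25 × 0.18 = 4.5
  Lab reports 81.125 × 0.05 = 4.05625
  Discussion 48 × 0.07 = 3.36
  Peer review 84 × 0.12 = 10.08
  Oral exam 70.5 × 0.46 = 32.43
  Participation 87 × 0.12 = 10.44
Sum = 64.86625
64.86625 ≥ 50 → Credit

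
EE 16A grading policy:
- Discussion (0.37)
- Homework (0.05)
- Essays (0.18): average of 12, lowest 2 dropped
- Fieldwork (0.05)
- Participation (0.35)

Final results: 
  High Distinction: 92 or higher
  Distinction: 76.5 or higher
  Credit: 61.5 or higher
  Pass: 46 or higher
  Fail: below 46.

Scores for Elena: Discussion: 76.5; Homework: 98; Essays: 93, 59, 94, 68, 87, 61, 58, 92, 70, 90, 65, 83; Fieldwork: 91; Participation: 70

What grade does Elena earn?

Essays: drop 58, 59 → average of remaining 10 = 803/10 = 80.3
Weighted total:
  Discussion 76.5 × 0.37 = 28.305
  Homework 98 × 0.05 = 4.9
  Essays 80.3 × 0.18 = 14.454
  Fieldwork 91 × 0.05 = 4.55
  Participation 70 × 0.35 = 24.5
Sum = 76.709
76.709 is ≥ 76.5 and < 92 → Distinction

Distinction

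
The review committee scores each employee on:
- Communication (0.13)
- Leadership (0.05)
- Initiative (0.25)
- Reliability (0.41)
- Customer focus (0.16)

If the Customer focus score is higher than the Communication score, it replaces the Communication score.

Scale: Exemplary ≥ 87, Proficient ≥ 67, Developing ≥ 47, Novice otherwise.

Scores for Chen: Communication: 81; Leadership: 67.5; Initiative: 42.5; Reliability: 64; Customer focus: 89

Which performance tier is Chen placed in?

Developing

Customer focus (89) > Communication (81), so Communication counts as 89.
Weighted total:
  Communication 89 × 0.13 = 11.57
  Leadership 67.5 × 0.05 = 3.375
  Initiative 42.5 × 0.25 = 10.625
  Reliability 64 × 0.41 = 26.24
  Customer focus 89 × 0.16 = 14.24
Sum = 66.05
66.05 is ≥ 47 and < 67 → Developing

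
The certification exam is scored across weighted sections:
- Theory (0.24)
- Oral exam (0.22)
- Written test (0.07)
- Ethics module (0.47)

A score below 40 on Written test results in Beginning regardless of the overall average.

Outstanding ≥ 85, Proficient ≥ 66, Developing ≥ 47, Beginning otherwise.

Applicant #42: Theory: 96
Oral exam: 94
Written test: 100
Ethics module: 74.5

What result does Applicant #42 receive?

Written test score 100 ≥ 40: minimum met.
Weighted total:
  Theory 96 × 0.24 = 23.04
  Oral exam 94 × 0.22 = 20.68
  Written test 100 × 0.07 = 7
  Ethics module 74.5 × 0.47 = 35.015
Sum = 85.735
85.735 ≥ 85 → Outstanding

Outstanding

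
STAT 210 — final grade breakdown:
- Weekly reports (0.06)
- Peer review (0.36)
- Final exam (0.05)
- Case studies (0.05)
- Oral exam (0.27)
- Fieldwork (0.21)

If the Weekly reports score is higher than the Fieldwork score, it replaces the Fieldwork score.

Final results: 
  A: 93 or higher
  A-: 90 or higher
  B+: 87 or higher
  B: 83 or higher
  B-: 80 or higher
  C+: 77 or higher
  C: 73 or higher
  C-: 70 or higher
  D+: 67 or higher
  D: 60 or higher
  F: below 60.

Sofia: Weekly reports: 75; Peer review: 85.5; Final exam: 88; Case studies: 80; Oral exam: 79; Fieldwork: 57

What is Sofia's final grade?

B-

Weekly reports (75) > Fieldwork (57), so Fieldwork counts as 75.
Weighted total:
  Weekly reports 75 × 0.06 = 4.5
  Peer review 85.5 × 0.36 = 30.78
  Final exam 88 × 0.05 = 4.4
  Case studies 80 × 0.05 = 4
  Oral exam 79 × 0.27 = 21.33
  Fieldwork 75 × 0.21 = 15.75
Sum = 80.76
80.76 is ≥ 80 and < 83 → B-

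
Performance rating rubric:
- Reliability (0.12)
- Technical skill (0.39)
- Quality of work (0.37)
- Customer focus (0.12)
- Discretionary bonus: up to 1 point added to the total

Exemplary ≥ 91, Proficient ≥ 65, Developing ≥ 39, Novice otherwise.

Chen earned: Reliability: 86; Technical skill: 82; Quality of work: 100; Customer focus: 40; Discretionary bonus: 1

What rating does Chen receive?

Proficient

Weighted total:
  Reliability 86 × 0.12 = 10.32
  Technical skill 82 × 0.39 = 31.98
  Quality of work 100 × 0.37 = 37
  Customer focus 40 × 0.12 = 4.8
Sum = 84.1
Discretionary bonus: 84.1 + 1 = 85.1
85.1 is ≥ 65 and < 91 → Proficient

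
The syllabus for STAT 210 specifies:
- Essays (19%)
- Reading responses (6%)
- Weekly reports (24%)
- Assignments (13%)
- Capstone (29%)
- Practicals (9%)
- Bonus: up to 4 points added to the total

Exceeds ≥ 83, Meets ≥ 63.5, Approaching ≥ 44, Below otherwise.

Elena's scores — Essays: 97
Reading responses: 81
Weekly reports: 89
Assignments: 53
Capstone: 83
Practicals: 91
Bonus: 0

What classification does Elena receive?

Exceeds

Weighted total:
  Essays 97 × 0.19 = 18.43
  Reading responses 81 × 0.06 = 4.86
  Weekly reports 89 × 0.24 = 21.36
  Assignments 53 × 0.13 = 6.89
  Capstone 83 × 0.29 = 24.07
  Practicals 91 × 0.09 = 8.19
Sum = 83.8
Bonus: 83.8 + 0 = 83.8
83.8 ≥ 83 → Exceeds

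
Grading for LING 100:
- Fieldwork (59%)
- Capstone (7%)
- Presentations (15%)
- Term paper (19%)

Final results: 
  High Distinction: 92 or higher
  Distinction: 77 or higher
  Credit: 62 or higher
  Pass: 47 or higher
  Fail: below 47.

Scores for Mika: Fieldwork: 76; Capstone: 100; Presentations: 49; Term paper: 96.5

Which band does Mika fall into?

Distinction

Weighted total:
  Fieldwork 76 × 0.59 = 44.84
  Capstone 100 × 0.07 = 7
  Presentations 49 × 0.15 = 7.35
  Term paper 96.5 × 0.19 = 18.335
Sum = 77.525
77.525 is ≥ 77 and < 92 → Distinction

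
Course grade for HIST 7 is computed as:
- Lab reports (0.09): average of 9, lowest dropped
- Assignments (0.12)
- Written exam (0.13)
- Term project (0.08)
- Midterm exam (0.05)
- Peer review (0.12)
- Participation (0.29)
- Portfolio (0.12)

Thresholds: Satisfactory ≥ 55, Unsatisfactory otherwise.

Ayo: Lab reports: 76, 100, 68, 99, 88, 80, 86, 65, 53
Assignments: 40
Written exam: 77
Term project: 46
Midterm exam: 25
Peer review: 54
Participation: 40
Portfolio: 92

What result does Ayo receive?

Satisfactory

Lab reports: drop 53 → average of remaining 8 = 662/8 = 82.75
Weighted total:
  Lab reports 82.75 × 0.09 = 7.4475
  Assignments 40 × 0.12 = 4.8
  Written exam 77 × 0.13 = 10.01
  Term project 46 × 0.08 = 3.68
  Midterm exam 25 × 0.05 = 1.25
  Peer review 54 × 0.12 = 6.48
  Participation 40 × 0.29 = 11.6
  Portfolio 92 × 0.12 = 11.04
Sum = 56.3075
56.3075 ≥ 55 → Satisfactory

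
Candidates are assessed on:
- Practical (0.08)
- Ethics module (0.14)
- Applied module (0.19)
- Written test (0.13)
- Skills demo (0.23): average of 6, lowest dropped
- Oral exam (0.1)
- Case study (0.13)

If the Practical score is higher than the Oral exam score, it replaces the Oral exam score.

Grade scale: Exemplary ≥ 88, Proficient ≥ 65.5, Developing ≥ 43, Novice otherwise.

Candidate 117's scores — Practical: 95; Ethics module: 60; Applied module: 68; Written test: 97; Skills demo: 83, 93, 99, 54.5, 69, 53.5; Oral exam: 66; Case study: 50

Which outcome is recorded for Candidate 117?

Skills demo: drop 53.5 → average of remaining 5 = 398.5/5 = 79.7
Practical (95) > Oral exam (66), so Oral exam counts as 95.
Weighted total:
  Practical 95 × 0.08 = 7.6
  Ethics module 60 × 0.14 = 8.4
  Applied module 68 × 0.19 = 12.92
  Written test 97 × 0.13 = 12.61
  Skills demo 79.7 × 0.23 = 18.331
  Oral exam 95 × 0.1 = 9.5
  Case study 50 × 0.13 = 6.5
Sum = 75.861
75.861 is ≥ 65.5 and < 88 → Proficient

Proficient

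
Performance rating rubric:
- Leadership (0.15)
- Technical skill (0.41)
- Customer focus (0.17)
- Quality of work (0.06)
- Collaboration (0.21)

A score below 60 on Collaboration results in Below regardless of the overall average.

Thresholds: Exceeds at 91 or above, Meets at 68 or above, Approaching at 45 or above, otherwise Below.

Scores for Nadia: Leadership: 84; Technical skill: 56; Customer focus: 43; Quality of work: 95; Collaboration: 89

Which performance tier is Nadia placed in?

Collaboration score 89 ≥ 60: minimum met.
Weighted total:
  Leadership 84 × 0.15 = 12.6
  Technical skill 56 × 0.41 = 22.96
  Customer focus 43 × 0.17 = 7.31
  Quality of work 95 × 0.06 = 5.7
  Collaboration 89 × 0.21 = 18.69
Sum = 67.26
67.26 is ≥ 45 and < 68 → Approaching

Approaching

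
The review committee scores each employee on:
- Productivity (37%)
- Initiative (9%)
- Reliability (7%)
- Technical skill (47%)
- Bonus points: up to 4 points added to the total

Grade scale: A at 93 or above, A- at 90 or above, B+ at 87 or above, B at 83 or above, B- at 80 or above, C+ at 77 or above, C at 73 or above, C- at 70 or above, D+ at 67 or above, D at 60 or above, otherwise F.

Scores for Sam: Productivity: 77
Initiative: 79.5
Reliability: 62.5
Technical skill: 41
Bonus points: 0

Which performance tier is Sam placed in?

F

Weighted total:
  Productivity 77 × 0.37 = 28.49
  Initiative 79.5 × 0.09 = 7.155
  Reliability 62.5 × 0.07 = 4.375
  Technical skill 41 × 0.47 = 19.27
Sum = 59.29
Bonus points: 59.29 + 0 = 59.29
59.29 < 60 → F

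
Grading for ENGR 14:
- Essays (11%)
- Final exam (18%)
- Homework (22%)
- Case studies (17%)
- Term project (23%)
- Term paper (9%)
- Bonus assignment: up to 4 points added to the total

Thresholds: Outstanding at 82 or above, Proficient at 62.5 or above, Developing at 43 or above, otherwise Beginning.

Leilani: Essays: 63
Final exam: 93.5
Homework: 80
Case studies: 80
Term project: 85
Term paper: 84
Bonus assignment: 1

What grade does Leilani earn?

Weighted total:
  Essays 63 × 0.11 = 6.93
  Final exam 93.5 × 0.18 = 16.83
  Homework 80 × 0.22 = 17.6
  Case studies 80 × 0.17 = 13.6
  Term project 85 × 0.23 = 19.55
  Term paper 84 × 0.09 = 7.56
Sum = 82.07
Bonus assignment: 82.07 + 1 = 83.07
83.07 ≥ 82 → Outstanding

Outstanding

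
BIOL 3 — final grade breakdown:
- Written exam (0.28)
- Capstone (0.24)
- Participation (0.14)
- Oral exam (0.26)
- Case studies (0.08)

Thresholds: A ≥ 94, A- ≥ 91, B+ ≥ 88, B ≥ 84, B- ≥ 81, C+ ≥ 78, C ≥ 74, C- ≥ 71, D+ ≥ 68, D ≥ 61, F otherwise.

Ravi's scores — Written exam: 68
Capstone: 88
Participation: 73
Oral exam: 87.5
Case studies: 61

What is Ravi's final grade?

Weighted total:
  Written exam 68 × 0.28 = 19.04
  Capstone 88 × 0.24 = 21.12
  Participation 73 × 0.14 = 10.22
  Oral exam 87.5 × 0.26 = 22.75
  Case studies 61 × 0.08 = 4.88
Sum = 78.01
78.01 is ≥ 78 and < 81 → C+

C+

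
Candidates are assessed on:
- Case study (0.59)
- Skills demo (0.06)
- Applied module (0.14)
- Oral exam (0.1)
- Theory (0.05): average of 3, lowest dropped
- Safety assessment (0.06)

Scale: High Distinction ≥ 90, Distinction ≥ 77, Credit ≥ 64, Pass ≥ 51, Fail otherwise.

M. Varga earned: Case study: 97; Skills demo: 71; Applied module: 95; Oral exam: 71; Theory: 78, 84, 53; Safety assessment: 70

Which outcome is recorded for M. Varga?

High Distinction

Theory: drop 53 → average of remaining 2 = 162/2 = 81
Weighted total:
  Case study 97 × 0.59 = 57.23
  Skills demo 71 × 0.06 = 4.26
  Applied module 95 × 0.14 = 13.3
  Oral exam 71 × 0.1 = 7.1
  Theory 81 × 0.05 = 4.05
  Safety assessment 70 × 0.06 = 4.2
Sum = 90.14
90.14 ≥ 90 → High Distinction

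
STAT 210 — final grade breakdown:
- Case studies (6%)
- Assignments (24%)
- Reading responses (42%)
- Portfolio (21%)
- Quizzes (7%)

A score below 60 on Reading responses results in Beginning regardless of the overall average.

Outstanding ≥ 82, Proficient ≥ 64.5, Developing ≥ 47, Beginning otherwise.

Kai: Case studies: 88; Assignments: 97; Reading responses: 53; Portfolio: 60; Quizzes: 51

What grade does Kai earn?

Beginning

Reading responses score 53 < 60: minimum not met.
Weighted total:
  Case studies 88 × 0.06 = 5.28
  Assignments 97 × 0.24 = 23.28
  Reading responses 53 × 0.42 = 22.26
  Portfolio 60 × 0.21 = 12.6
  Quizzes 51 × 0.07 = 3.57
Sum = 66.99
Because the Reading responses minimum was not met, the result is Beginning.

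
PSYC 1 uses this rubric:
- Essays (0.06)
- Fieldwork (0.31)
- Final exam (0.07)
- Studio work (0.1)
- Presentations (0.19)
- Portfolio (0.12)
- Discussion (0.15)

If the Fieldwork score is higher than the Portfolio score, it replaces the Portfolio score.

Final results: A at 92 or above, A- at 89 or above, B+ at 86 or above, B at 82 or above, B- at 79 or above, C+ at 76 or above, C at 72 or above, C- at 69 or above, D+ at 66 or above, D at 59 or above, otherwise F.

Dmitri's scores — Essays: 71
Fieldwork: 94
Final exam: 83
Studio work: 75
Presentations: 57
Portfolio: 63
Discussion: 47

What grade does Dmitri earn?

Fieldwork (94) > Portfolio (63), so Portfolio counts as 94.
Weighted total:
  Essays 71 × 0.06 = 4.26
  Fieldwork 94 × 0.31 = 29.14
  Final exam 83 × 0.07 = 5.81
  Studio work 75 × 0.1 = 7.5
  Presentations 57 × 0.19 = 10.83
  Portfolio 94 × 0.12 = 11.28
  Discussion 47 × 0.15 = 7.05
Sum = 75.87
75.87 is ≥ 72 and < 76 → C

C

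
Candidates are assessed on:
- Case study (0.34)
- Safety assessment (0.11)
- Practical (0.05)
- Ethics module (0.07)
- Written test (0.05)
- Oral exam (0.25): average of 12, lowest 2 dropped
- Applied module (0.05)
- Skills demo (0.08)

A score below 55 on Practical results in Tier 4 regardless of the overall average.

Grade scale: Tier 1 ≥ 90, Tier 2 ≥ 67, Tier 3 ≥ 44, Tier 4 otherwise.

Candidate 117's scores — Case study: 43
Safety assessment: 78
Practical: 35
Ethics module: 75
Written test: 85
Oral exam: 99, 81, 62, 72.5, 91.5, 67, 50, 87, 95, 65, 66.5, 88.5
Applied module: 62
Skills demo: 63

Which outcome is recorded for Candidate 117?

Tier 4

Oral exam: drop 50, 62 → average of remaining 10 = 813/10 = 81.3
Practical score 35 < 55: minimum not met.
Weighted total:
  Case study 43 × 0.34 = 14.62
  Safety assessment 78 × 0.11 = 8.58
  Practical 35 × 0.05 = 1.75
  Ethics module 75 × 0.07 = 5.25
  Written test 85 × 0.05 = 4.25
  Oral exam 81.3 × 0.25 = 20.325
  Applied module 62 × 0.05 = 3.1
  Skills demo 63 × 0.08 = 5.04
Sum = 62.915
Because the Practical minimum was not met, the result is Tier 4.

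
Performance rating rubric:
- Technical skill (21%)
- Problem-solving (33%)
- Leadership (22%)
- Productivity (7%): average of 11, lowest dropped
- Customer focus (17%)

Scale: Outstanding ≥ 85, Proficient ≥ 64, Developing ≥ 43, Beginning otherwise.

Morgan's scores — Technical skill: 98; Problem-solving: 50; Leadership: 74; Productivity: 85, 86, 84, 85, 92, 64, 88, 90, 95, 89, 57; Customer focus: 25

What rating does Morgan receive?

Developing

Productivity: drop 57 → average of remaining 10 = 858/10 = 85.8
Weighted total:
  Technical skill 98 × 0.21 = 20.58
  Problem-solving 50 × 0.33 = 16.5
  Leadership 74 × 0.22 = 16.28
  Productivity 85.8 × 0.07 = 6.006
  Customer focus 25 × 0.17 = 4.25
Sum = 63.616
63.616 is ≥ 43 and < 64 → Developing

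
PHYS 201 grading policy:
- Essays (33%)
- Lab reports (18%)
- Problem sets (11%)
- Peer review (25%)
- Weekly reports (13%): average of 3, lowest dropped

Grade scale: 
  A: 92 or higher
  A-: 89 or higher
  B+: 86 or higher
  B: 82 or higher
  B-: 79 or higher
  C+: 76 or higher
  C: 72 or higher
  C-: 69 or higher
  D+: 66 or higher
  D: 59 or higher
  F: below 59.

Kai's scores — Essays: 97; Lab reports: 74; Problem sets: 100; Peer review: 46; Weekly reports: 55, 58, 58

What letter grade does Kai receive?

Weekly reports: drop 55 → average of remaining 2 = 116/2 = 58
Weighted total:
  Essays 97 × 0.33 = 32.01
  Lab reports 74 × 0.18 = 13.32
  Problem sets 100 × 0.11 = 11
  Peer review 46 × 0.25 = 11.5
  Weekly reports 58 × 0.13 = 7.54
Sum = 75.37
75.37 is ≥ 72 and < 76 → C

C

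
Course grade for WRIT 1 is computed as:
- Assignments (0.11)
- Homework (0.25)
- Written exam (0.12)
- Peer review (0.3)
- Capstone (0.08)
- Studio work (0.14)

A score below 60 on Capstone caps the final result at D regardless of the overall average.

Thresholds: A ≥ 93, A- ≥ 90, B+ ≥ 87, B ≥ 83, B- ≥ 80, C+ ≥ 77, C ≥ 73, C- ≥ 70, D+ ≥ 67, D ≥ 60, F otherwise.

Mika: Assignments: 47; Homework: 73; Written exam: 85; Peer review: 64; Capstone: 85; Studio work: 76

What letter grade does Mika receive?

C-

Capstone score 85 ≥ 60: minimum met.
Weighted total:
  Assignments 47 × 0.11 = 5.17
  Homework 73 × 0.25 = 18.25
  Written exam 85 × 0.12 = 10.2
  Peer review 64 × 0.3 = 19.2
  Capstone 85 × 0.08 = 6.8
  Studio work 76 × 0.14 = 10.64
Sum = 70.26
70.26 is ≥ 70 and < 73 → C-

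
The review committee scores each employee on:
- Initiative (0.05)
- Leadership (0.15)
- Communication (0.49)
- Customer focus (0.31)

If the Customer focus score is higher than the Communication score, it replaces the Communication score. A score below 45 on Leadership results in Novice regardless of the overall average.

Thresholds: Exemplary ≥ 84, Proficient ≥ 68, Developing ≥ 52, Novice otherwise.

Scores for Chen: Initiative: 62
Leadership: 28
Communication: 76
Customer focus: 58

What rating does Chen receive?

Novice

Customer focus (58) ≤ Communication (76), so Communication stays at 76.
Leadership score 28 < 45: minimum not met.
Weighted total:
  Initiative 62 × 0.05 = 3.1
  Leadership 28 × 0.15 = 4.2
  Communication 76 × 0.49 = 37.24
  Customer focus 58 × 0.31 = 17.98
Sum = 62.52
Because the Leadership minimum was not met, the result is Novice.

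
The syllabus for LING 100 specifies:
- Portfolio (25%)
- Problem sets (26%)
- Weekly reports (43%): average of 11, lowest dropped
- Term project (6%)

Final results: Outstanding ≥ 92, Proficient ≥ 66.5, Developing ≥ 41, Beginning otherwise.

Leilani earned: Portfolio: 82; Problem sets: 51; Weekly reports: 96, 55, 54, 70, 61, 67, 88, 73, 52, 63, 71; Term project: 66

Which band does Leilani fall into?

Weekly reports: drop 52 → average of remaining 10 = 698/10 = 69.8
Weighted total:
  Portfolio 82 × 0.25 = 20.5
  Problem sets 51 × 0.26 = 13.26
  Weekly reports 69.8 × 0.43 = 30.014
  Term project 66 × 0.06 = 3.96
Sum = 67.734
67.734 is ≥ 66.5 and < 92 → Proficient

Proficient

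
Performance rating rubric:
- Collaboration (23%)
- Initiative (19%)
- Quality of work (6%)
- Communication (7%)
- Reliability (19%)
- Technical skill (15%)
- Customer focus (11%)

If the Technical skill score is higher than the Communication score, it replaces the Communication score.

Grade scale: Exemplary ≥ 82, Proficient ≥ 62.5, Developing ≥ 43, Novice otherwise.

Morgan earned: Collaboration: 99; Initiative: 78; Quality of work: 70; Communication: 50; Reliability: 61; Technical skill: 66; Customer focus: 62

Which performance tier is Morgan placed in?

Technical skill (66) > Communication (50), so Communication counts as 66.
Weighted total:
  Collaboration 99 × 0.23 = 22.77
  Initiative 78 × 0.19 = 14.82
  Quality of work 70 × 0.06 = 4.2
  Communication 66 × 0.07 = 4.62
  Reliability 61 × 0.19 = 11.59
  Technical skill 66 × 0.15 = 9.9
  Customer focus 62 × 0.11 = 6.82
Sum = 74.72
74.72 is ≥ 62.5 and < 82 → Proficient

Proficient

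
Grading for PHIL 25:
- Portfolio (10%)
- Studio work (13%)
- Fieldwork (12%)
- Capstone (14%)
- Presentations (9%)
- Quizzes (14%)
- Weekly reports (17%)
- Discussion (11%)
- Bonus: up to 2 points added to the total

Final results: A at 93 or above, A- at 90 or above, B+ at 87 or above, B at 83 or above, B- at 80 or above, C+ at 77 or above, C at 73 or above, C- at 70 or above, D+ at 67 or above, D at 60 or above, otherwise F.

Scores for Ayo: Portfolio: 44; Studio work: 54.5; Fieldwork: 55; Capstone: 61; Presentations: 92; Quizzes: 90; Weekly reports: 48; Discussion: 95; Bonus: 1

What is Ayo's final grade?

Weighted total:
  Portfolio 44 × 0.1 = 4.4
  Studio work 54.5 × 0.13 = 7.085
  Fieldwork 55 × 0.12 = 6.6
  Capstone 61 × 0.14 = 8.54
  Presentations 92 × 0.09 = 8.28
  Quizzes 90 × 0.14 = 12.6
  Weekly reports 48 × 0.17 = 8.16
  Discussion 95 × 0.11 = 10.45
Sum = 66.115
Bonus: 66.115 + 1 = 67.115
67.115 is ≥ 67 and < 70 → D+

D+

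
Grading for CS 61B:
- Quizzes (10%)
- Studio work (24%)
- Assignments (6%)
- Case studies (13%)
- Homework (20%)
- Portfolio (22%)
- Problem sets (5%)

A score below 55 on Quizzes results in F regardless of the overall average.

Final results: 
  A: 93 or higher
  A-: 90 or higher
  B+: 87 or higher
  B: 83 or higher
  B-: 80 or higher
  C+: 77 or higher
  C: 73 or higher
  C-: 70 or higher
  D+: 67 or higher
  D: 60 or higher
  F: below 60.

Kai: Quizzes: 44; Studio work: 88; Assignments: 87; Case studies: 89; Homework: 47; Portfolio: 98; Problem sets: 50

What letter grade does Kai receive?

F

Quizzes score 44 < 55: minimum not met.
Weighted total:
  Quizzes 44 × 0.1 = 4.4
  Studio work 88 × 0.24 = 21.12
  Assignments 87 × 0.06 = 5.22
  Case studies 89 × 0.13 = 11.57
  Homework 47 × 0.2 = 9.4
  Portfolio 98 × 0.22 = 21.56
  Problem sets 50 × 0.05 = 2.5
Sum = 75.77
Because the Quizzes minimum was not met, the result is F.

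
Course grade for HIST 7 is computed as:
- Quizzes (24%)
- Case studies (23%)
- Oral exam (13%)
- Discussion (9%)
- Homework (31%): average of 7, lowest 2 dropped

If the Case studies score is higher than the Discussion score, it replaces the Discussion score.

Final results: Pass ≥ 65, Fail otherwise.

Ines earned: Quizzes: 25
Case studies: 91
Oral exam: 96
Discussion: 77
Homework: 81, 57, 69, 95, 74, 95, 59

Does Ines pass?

Pass

Homework: drop 57, 59 → average of remaining 5 = 414/5 = 82.8
Case studies (91) > Discussion (77), so Discussion counts as 91.
Weighted total:
  Quizzes 25 × 0.24 = 6
  Case studies 91 × 0.23 = 20.93
  Oral exam 96 × 0.13 = 12.48
  Discussion 91 × 0.09 = 8.19
  Homework 82.8 × 0.31 = 25.668
Sum = 73.268
73.268 ≥ 65 → Pass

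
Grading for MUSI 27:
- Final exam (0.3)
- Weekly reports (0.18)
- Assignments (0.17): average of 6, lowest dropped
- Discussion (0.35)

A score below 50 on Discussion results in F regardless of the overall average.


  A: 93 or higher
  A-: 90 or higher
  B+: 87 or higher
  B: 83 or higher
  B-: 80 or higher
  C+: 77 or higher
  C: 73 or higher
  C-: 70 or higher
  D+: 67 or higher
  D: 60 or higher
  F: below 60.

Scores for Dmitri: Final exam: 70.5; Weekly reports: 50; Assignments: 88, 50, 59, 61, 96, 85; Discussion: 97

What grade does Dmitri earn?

C+

Assignments: drop 50 → average of remaining 5 = 389/5 = 77.8
Discussion score 97 ≥ 50: minimum met.
Weighted total:
  Final exam 70.5 × 0.3 = 21.15
  Weekly reports 50 × 0.18 = 9
  Assignments 77.8 × 0.17 = 13.226
  Discussion 97 × 0.35 = 33.95
Sum = 77.326
77.326 is ≥ 77 and < 80 → C+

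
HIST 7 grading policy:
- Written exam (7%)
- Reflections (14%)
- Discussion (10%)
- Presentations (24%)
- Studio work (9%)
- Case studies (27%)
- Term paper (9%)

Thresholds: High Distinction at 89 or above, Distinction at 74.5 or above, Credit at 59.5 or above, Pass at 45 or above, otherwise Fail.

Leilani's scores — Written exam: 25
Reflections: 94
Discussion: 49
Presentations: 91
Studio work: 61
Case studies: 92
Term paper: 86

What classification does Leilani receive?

Weighted total:
  Written exam 25 × 0.07 = 1.75
  Reflections 94 × 0.14 = 13.16
  Discussion 49 × 0.1 = 4.9
  Presentations 91 × 0.24 = 21.84
  Studio work 61 × 0.09 = 5.49
  Case studies 92 × 0.27 = 24.84
  Term paper 86 × 0.09 = 7.74
Sum = 79.72
79.72 is ≥ 74.5 and < 89 → Distinction

Distinction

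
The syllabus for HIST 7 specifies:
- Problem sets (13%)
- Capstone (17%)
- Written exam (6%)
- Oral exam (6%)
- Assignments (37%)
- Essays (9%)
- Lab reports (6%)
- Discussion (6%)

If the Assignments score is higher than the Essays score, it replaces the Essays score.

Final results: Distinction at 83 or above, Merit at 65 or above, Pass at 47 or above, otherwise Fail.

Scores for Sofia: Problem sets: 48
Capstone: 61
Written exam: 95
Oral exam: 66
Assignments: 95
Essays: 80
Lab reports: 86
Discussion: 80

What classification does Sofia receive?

Merit

Assignments (95) > Essays (80), so Essays counts as 95.
Weighted total:
  Problem sets 48 × 0.13 = 6.24
  Capstone 61 × 0.17 = 10.37
  Written exam 95 × 0.06 = 5.7
  Oral exam 66 × 0.06 = 3.96
  Assignments 95 × 0.37 = 35.15
  Essays 95 × 0.09 = 8.55
  Lab reports 86 × 0.06 = 5.16
  Discussion 80 × 0.06 = 4.8
Sum = 79.93
79.93 is ≥ 65 and < 83 → Merit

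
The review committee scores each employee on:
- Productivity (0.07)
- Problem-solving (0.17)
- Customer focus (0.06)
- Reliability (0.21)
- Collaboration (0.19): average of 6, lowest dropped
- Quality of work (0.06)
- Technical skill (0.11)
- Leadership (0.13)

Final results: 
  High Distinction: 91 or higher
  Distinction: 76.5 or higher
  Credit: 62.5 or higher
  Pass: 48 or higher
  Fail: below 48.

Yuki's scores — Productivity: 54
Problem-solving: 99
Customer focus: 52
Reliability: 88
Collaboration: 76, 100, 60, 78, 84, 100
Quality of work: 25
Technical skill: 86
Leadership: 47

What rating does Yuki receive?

Collaboration: drop 60 → average of remaining 5 = 438/5 = 87.6
Weighted total:
  Productivity 54 × 0.07 = 3.78
  Problem-solving 99 × 0.17 = 16.83
  Customer focus 52 × 0.06 = 3.12
  Reliability 88 × 0.21 = 18.48
  Collaboration 87.6 × 0.19 = 16.644
  Quality of work 25 × 0.06 = 1.5
  Technical skill 86 × 0.11 = 9.46
  Leadership 47 × 0.13 = 6.11
Sum = 75.924
75.924 is ≥ 62.5 and < 76.5 → Credit

Credit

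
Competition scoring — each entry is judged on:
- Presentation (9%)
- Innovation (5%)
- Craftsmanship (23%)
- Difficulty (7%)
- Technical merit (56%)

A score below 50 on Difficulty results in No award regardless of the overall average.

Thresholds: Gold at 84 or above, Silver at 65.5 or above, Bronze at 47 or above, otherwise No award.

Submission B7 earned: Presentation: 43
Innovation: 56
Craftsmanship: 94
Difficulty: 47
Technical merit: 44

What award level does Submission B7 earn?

No award

Difficulty score 47 < 50: minimum not met.
Weighted total:
  Presentation 43 × 0.09 = 3.87
  Innovation 56 × 0.05 = 2.8
  Craftsmanship 94 × 0.23 = 21.62
  Difficulty 47 × 0.07 = 3.29
  Technical merit 44 × 0.56 = 24.64
Sum = 56.22
Because the Difficulty minimum was not met, the result is No award.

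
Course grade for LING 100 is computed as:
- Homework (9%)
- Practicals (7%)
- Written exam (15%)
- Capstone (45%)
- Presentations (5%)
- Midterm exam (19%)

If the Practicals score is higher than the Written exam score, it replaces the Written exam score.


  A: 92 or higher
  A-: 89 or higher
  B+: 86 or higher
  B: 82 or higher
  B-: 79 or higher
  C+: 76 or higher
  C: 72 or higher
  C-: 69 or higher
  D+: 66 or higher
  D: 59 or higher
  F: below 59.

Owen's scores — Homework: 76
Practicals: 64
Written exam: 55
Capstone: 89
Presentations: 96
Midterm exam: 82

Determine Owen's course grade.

Practicals (64) > Written exam (55), so Written exam counts as 64.
Weighted total:
  Homework 76 × 0.09 = 6.84
  Practicals 64 × 0.07 = 4.48
  Written exam 64 × 0.15 = 9.6
  Capstone 89 × 0.45 = 40.05
  Presentations 96 × 0.05 = 4.8
  Midterm exam 82 × 0.19 = 15.58
Sum = 81.35
81.35 is ≥ 79 and < 82 → B-

B-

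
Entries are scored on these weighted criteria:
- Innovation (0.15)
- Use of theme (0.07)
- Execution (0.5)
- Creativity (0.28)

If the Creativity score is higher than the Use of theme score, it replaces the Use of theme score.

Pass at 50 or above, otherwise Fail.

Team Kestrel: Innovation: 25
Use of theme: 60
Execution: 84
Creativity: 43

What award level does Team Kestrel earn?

Pass

Creativity (43) ≤ Use of theme (60), so Use of theme stays at 60.
Weighted total:
  Innovation 25 × 0.15 = 3.75
  Use of theme 60 × 0.07 = 4.2
  Execution 84 × 0.5 = 42
  Creativity 43 × 0.28 = 12.04
Sum = 61.99
61.99 ≥ 50 → Pass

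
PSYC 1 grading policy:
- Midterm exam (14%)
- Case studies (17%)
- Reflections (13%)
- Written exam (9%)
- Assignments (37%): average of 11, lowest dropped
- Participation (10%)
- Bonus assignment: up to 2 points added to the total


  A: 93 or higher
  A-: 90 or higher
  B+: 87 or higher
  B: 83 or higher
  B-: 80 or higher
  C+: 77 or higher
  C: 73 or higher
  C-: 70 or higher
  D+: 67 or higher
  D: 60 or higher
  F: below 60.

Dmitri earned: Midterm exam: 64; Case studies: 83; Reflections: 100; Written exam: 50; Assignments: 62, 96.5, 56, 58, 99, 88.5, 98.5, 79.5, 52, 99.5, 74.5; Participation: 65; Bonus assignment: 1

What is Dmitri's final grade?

Assignments: drop 52 → average of remaining 10 = 812/10 = 81.2
Weighted total:
  Midterm exam 64 × 0.14 = 8.96
  Case studies 83 × 0.17 = 14.11
  Reflections 100 × 0.13 = 13
  Written exam 50 × 0.09 = 4.5
  Assignments 81.2 × 0.37 = 30.044
  Participation 65 × 0.1 = 6.5
Sum = 77.114
Bonus assignment: 77.114 + 1 = 78.114
78.114 is ≥ 77 and < 80 → C+

C+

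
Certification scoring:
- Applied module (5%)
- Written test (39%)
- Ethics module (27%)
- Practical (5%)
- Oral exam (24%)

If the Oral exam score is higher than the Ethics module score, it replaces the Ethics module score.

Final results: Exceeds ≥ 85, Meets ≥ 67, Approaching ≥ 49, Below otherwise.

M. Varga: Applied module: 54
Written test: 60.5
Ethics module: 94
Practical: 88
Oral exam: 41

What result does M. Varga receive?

Approaching

Oral exam (41) ≤ Ethics module (94), so Ethics module stays at 94.
Weighted total:
  Applied module 54 × 0.05 = 2.7
  Written test 60.5 × 0.39 = 23.595
  Ethics module 94 × 0.27 = 25.38
  Practical 88 × 0.05 = 4.4
  Oral exam 41 × 0.24 = 9.84
Sum = 65.915
65.915 is ≥ 49 and < 67 → Approaching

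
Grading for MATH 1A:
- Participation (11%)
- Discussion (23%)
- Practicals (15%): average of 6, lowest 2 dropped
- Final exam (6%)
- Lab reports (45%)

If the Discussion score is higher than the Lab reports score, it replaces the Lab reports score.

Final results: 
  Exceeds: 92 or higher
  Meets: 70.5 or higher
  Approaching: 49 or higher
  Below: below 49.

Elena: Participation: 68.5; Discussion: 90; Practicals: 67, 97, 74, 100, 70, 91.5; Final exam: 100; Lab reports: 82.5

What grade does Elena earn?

Practicals: drop 67, 70 → average of remaining 4 = 362.5/4 = 90.625
Discussion (90) > Lab reports (82.5), so Lab reports counts as 90.
Weighted total:
  Participation 68.5 × 0.11 = 7.535
  Discussion 90 × 0.23 = 20.7
  Practicals 90.625 × 0.15 = 13.59375
  Final exam 100 × 0.06 = 6
  Lab reports 90 × 0.45 = 40.5
Sum = 88.32875
88.32875 is ≥ 70.5 and < 92 → Meets

Meets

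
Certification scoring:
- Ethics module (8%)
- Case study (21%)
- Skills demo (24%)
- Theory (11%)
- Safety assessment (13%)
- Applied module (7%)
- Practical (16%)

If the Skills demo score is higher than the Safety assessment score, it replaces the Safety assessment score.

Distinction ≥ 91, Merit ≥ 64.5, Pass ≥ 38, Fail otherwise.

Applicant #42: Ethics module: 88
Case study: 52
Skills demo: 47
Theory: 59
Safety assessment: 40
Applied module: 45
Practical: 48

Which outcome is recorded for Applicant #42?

Skills demo (47) > Safety assessment (40), so Safety assessment counts as 47.
Weighted total:
  Ethics module 88 × 0.08 = 7.04
  Case study 52 × 0.21 = 10.92
  Skills demo 47 × 0.24 = 11.28
  Theory 59 × 0.11 = 6.49
  Safety assessment 47 × 0.13 = 6.11
  Applied module 45 × 0.07 = 3.15
  Practical 48 × 0.16 = 7.68
Sum = 52.67
52.67 is ≥ 38 and < 64.5 → Pass

Pass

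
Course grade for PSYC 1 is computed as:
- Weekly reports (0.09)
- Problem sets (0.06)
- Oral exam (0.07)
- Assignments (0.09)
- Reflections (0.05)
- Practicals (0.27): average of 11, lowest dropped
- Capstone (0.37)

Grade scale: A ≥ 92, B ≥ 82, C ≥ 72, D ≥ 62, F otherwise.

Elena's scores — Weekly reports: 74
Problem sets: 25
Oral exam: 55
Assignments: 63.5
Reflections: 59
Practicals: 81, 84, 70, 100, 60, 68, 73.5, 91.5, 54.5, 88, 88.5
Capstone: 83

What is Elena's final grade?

C

Practicals: drop 54.5 → average of remaining 10 = 804.5/10 = 80.45
Weighted total:
  Weekly reports 74 × 0.09 = 6.66
  Problem sets 25 × 0.06 = 1.5
  Oral exam 55 × 0.07 = 3.85
  Assignments 63.5 × 0.09 = 5.715
  Reflections 59 × 0.05 = 2.95
  Practicals 80.45 × 0.27 = 21.7215
  Capstone 83 × 0.37 = 30.71
Sum = 73.1065
73.1065 is ≥ 72 and < 82 → C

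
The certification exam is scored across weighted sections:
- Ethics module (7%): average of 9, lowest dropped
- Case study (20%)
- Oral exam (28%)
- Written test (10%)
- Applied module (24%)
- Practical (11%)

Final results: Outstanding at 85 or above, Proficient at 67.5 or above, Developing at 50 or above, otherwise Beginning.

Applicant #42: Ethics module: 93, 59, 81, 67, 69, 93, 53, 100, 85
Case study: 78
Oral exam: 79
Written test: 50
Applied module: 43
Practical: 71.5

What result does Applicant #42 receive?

Ethics module: drop 53 → average of remaining 8 = 647/8 = 80.875
Weighted total:
  Ethics module 80.875 × 0.07 = 5.66125
  Case study 78 × 0.2 = 15.6
  Oral exam 79 × 0.28 = 22.12
  Written test 50 × 0.1 = 5
  Applied module 43 × 0.24 = 10.32
  Practical 71.5 × 0.11 = 7.865
Sum = 66.56625
66.56625 is ≥ 50 and < 67.5 → Developing

Developing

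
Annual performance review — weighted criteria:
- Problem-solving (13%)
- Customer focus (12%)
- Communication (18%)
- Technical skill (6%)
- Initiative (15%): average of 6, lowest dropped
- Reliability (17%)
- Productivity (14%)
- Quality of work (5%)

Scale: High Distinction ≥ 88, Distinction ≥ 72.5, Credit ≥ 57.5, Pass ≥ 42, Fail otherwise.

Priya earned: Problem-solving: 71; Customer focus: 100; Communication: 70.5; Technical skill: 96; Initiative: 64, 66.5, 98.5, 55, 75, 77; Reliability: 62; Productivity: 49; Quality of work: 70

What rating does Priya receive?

Credit

Initiative: drop 55 → average of remaining 5 = 381/5 = 76.2
Weighted total:
  Problem-solving 71 × 0.13 = 9.23
  Customer focus 100 × 0.12 = 12
  Communication 70.5 × 0.18 = 12.69
  Technical skill 96 × 0.06 = 5.76
  Initiative 76.2 × 0.15 = 11.43
  Reliability 62 × 0.17 = 10.54
  Productivity 49 × 0.14 = 6.86
  Quality of work 70 × 0.05 = 3.5
Sum = 72.01
72.01 is ≥ 57.5 and < 72.5 → Credit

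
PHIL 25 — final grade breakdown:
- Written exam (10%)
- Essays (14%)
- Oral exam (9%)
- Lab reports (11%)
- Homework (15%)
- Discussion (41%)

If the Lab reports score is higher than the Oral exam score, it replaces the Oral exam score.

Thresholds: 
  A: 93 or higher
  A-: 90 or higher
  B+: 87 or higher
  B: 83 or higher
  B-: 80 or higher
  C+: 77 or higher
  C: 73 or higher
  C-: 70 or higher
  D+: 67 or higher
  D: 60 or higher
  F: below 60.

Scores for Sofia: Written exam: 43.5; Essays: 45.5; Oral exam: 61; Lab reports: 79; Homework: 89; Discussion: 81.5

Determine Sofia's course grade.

Lab reports (79) > Oral exam (61), so Oral exam counts as 79.
Weighted total:
  Written exam 43.5 × 0.1 = 4.35
  Essays 45.5 × 0.14 = 6.37
  Oral exam 79 × 0.09 = 7.11
  Lab reports 79 × 0.11 = 8.69
  Homework 89 × 0.15 = 13.35
  Discussion 81.5 × 0.41 = 33.415
Sum = 73.285
73.285 is ≥ 73 and < 77 → C

C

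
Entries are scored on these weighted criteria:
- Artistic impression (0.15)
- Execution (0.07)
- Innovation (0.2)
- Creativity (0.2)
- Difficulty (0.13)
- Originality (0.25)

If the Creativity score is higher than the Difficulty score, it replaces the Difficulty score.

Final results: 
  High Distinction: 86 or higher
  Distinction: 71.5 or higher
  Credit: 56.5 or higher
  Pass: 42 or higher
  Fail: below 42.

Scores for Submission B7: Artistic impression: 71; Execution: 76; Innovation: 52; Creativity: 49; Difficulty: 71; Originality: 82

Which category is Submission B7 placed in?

Creativity (49) ≤ Difficulty (71), so Difficulty stays at 71.
Weighted total:
  Artistic impression 71 × 0.15 = 10.65
  Execution 76 × 0.07 = 5.32
  Innovation 52 × 0.2 = 10.4
  Creativity 49 × 0.2 = 9.8
  Difficulty 71 × 0.13 = 9.23
  Originality 82 × 0.25 = 20.5
Sum = 65.9
65.9 is ≥ 56.5 and < 71.5 → Credit

Credit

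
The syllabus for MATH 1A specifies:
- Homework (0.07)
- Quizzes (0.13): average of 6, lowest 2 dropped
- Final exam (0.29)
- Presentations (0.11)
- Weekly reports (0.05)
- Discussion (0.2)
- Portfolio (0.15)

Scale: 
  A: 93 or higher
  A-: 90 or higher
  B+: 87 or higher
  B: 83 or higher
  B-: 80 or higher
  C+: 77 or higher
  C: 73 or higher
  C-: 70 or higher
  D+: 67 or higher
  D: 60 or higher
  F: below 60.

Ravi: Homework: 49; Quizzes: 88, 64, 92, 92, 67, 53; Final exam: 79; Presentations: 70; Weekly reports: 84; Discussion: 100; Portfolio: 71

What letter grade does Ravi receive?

C+

Quizzes: drop 53, 64 → average of remaining 4 = 339/4 = 84.75
Weighted total:
  Homework 49 × 0.07 = 3.43
  Quizzes 84.75 × 0.13 = 11.0175
  Final exam 79 × 0.29 = 22.91
  Presentations 70 × 0.11 = 7.7
  Weekly reports 84 × 0.05 = 4.2
  Discussion 100 × 0.2 = 20
  Portfolio 71 × 0.15 = 10.65
Sum = 79.9075
79.9075 is ≥ 77 and < 80 → C+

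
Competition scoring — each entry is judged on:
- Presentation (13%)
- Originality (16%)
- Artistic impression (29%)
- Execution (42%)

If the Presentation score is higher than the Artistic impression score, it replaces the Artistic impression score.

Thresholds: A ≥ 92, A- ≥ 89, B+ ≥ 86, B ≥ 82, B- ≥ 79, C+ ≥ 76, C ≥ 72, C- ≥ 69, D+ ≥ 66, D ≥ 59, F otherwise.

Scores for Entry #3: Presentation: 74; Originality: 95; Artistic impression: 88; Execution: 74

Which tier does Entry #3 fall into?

B-

Presentation (74) ≤ Artistic impression (88), so Artistic impression stays at 88.
Weighted total:
  Presentation 74 × 0.13 = 9.62
  Originality 95 × 0.16 = 15.2
  Artistic impression 88 × 0.29 = 25.52
  Execution 74 × 0.42 = 31.08
Sum = 81.42
81.42 is ≥ 79 and < 82 → B-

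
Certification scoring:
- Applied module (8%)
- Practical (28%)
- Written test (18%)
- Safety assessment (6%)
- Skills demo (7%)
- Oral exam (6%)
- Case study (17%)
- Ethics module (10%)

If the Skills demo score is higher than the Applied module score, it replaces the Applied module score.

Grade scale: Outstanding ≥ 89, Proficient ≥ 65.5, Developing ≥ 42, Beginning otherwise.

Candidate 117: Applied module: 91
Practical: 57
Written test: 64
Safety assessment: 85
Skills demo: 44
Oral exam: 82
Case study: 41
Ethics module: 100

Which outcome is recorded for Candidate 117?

Developing

Skills demo (44) ≤ Applied module (91), so Applied module stays at 91.
Weighted total:
  Applied module 91 × 0.08 = 7.28
  Practical 57 × 0.28 = 15.96
  Written test 64 × 0.18 = 11.52
  Safety assessment 85 × 0.06 = 5.1
  Skills demo 44 × 0.07 = 3.08
  Oral exam 82 × 0.06 = 4.92
  Case study 41 × 0.17 = 6.97
  Ethics module 100 × 0.1 = 10
Sum = 64.83
64.83 is ≥ 42 and < 65.5 → Developing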